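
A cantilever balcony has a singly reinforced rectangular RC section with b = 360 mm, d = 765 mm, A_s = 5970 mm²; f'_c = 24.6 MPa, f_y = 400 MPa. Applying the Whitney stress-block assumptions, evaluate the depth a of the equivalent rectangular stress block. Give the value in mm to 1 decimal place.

a ≈ 317.2 mm

T = A_s f_y = 5970 × 400 = 2388000 N = 2388 kN.
Setting C = 0.85 f'_c a b equal to T: a = 2388000/(0.85 × 24.6 × 360) = 317.2 mm.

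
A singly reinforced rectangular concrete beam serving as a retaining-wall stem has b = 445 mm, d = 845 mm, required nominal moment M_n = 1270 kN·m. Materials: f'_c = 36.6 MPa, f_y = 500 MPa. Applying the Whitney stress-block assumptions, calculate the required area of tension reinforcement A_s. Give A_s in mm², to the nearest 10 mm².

With M_n = 0.85 f'_c a b (d − a/2), solve the quadratic for a:
a = d − √(d² − 2M_n/(0.85 f'_c b)) = 845 − √(845² − 2 × 1270×10⁶/(0.85 × 36.6 × 445)) = 116.61 mm.
A_s = 0.85 f'_c a b / f_y = 0.85 × 36.6 × 116.61 × 445 / 500 = 3228.7 mm².

A_s ≈ 3230 mm²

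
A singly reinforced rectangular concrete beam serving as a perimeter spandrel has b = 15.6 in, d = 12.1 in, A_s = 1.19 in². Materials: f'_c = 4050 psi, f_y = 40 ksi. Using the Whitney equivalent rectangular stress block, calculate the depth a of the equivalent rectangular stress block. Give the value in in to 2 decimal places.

T = A_s f_y = 1.19 × 40 = 47.6 kips.
a = T/(0.85 f'_c b) = 47.6/(0.85 × 4.05 × 15.6) = 0.89 in.

a ≈ 0.89 in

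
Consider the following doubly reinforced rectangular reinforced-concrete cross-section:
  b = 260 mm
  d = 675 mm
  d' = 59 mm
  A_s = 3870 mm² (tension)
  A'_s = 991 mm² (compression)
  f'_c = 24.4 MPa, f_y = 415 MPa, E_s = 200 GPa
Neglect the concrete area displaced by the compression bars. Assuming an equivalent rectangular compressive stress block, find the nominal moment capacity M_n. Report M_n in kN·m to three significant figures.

Assume both tension and compression steel yield.
Net tension couple steel: A_s − A'_s = 2879 mm².
a = (A_s − A'_s) f_y / (0.85 f'_c b) = 1194785/(0.85 × 24.4 × 260) = 221.57 mm.
c = a/β₁ = 221.57/0.85 = 260.67 mm; ε'_s = 0.003(c − d')/c = 0.0023 ≥ f_y/E_s = 0.0021, so compression steel does yield.
M_n = (A_s − A'_s) f_y (d − a/2) + A'_s f_y (d − d') = [1194785 × (675 − 110.785) + 411265 × (675 − 59)] × 10⁻⁶ = 674.12 + 253.34 = 927.46 kN·m.

M_n ≈ 927 kN·m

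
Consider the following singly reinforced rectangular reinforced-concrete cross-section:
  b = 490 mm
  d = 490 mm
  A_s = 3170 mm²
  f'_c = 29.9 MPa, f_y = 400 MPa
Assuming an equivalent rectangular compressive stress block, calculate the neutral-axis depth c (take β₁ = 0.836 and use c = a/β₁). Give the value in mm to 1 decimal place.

c ≈ 121.8 mm

T = A_s f_y = 3170 × 400 = 1268000 N = 1268 kN.
Setting C = 0.85 f'_c a b equal to T: a = 1268000/(0.85 × 29.9 × 490) = 101.820 mm.
With β₁ = 0.836, c = a/β₁ = 101.820/0.836 = 121.8 mm.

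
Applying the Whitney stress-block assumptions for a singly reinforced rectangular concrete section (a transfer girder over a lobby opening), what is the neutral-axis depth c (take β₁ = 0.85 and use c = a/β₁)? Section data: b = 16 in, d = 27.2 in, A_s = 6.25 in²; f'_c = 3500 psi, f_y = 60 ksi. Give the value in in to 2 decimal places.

T = A_s f_y = 6.25 × 60 = 375 kips.
a = T/(0.85 f'_c b) = 375/(0.85 × 3.5 × 16) = 7.8782 in.
With β₁ = 0.85, c = a/β₁ = 7.8782/0.85 = 9.27 in.

c ≈ 9.27 in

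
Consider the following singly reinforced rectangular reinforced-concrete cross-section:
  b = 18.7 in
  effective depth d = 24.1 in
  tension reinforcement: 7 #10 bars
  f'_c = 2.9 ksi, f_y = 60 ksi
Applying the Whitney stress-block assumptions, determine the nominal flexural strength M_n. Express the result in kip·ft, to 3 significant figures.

M_n ≈ 814 kip·ft

A_s = 7 × 1.27 = 8.89 in².
T = A_s f_y = 8.89 × 60 = 533.4 kips.
a = T/(0.85 f'_c b) = 533.4/(0.85 × 2.9 × 18.7) = 11.572 in.
M_n = T(d − a/2) = 533.4 × (24.1 − 5.786) = 9768.7 kip·in = 9768.7/12 = 814.06 kip·ft.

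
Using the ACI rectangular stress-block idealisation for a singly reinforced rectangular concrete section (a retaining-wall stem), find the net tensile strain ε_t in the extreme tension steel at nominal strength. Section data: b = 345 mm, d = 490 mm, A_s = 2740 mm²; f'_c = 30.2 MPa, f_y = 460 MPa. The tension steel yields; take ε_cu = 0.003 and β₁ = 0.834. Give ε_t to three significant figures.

ε_t ≈ 0.00561

a = A_s f_y/(0.85 f'_c b) = 142.32 mm.
β₁ = 0.834, so c = a/β₁ = 142.32/0.834 = 170.65 mm.
From the linear strain diagram with ε_cu = 0.003: ε_t = 0.003 (d − c)/c = 0.003 × (490 − 170.65)/170.65 = 0.00561.
Since ε_t ≥ 0.005, the section is tension-controlled.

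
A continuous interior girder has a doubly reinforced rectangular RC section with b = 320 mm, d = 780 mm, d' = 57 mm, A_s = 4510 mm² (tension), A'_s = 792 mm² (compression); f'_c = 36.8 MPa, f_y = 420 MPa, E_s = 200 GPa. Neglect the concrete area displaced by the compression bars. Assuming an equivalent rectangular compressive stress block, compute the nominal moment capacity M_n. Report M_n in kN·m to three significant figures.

Assume both tension and compression steel yield.
Net tension couple steel: A_s − A'_s = 3718 mm².
a = (A_s − A'_s) f_y / (0.85 f'_c b) = 1561560/(0.85 × 36.8 × 320) = 156.01 mm.
c = a/β₁ = 156.01/0.787 = 198.23 mm; ε'_s = 0.003(c − d')/c = 0.0021 ≥ f_y/E_s = 0.0021, so compression steel does yield.
M_n = (A_s − A'_s) f_y (d − a/2) + A'_s f_y (d − d') = [1561560 × (780 − 78.005) + 332640 × (780 − 57)] × 10⁻⁶ = 1096.21 + 240.50 = 1336.71 kN·m.

M_n ≈ 1340 kN·m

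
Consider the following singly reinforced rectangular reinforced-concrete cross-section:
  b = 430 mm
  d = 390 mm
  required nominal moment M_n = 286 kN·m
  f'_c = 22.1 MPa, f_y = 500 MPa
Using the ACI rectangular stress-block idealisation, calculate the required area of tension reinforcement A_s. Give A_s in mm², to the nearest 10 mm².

A_s ≈ 1690 mm²

With M_n = 0.85 f'_c a b (d − a/2), solve the quadratic for a:
a = d − √(d² − 2M_n/(0.85 f'_c b)) = 390 − √(390² − 2 × 286×10⁶/(0.85 × 22.1 × 430)) = 104.89 mm.
A_s = 0.85 f'_c a b / f_y = 0.85 × 22.1 × 104.89 × 430 / 500 = 1694.5 mm².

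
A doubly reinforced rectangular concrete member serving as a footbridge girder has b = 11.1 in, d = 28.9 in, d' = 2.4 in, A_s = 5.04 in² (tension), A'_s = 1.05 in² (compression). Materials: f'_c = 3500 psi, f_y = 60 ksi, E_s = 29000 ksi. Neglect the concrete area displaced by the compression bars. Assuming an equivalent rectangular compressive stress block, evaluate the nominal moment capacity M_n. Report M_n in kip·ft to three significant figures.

M_n ≈ 643 kip·ft

Assume both steels yield.
a = (A_s − A'_s) f_y/(0.85 f'_c b) = (5.04 − 1.05) × 60/(0.85 × 3.5 × 11.1) = 7.250 in.
c = a/β₁ = 7.250/0.85 = 8.529 in; ε'_s = 0.003(c − d')/c = 0.0022 ≥ ε_y = 0.0021, so the compression steel yields.
M_n = (A_s − A'_s) f_y (d − a/2) + A'_s f_y (d − d') = 239.4 × (28.9 − 3.625) + 63 × (28.9 − 2.4) = 6050.8 + 1669.5 = 7720.3 kip·in = 7720.3/12 = 643.36 kip·ft.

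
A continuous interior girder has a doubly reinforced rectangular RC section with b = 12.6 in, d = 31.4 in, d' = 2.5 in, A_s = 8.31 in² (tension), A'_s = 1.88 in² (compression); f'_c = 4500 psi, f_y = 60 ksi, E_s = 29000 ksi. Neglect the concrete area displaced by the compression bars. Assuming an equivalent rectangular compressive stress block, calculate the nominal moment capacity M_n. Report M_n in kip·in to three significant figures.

Assume both steels yield.
a = (A_s − A'_s) f_y/(0.85 f'_c b) = (8.31 − 1.88) × 60/(0.85 × 4.5 × 12.6) = 8.005 in.
c = a/β₁ = 8.005/0.825 = 9.703 in; ε'_s = 0.003(c − d')/c = 0.0022 ≥ ε_y = 0.0021, so the compression steel yields.
M_n = (A_s − A'_s) f_y (d − a/2) + A'_s f_y (d − d') = 385.8 × (31.4 − 4.0025) + 112.8 × (31.4 − 2.5) = 10570.0 + 3259.9 = 13829.9 kip·in.

M_n ≈ 13800 kip·in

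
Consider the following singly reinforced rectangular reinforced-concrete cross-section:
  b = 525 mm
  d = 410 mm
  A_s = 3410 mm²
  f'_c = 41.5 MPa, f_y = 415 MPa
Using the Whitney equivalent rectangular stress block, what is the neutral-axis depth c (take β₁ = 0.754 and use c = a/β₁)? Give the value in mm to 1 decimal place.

T = A_s f_y = 3410 × 415 = 1415150 N = 1415.15 kN.
Setting C = 0.85 f'_c a b equal to T: a = 1415150/(0.85 × 41.5 × 525) = 76.415 mm.
With β₁ = 0.754, c = a/β₁ = 76.415/0.754 = 101.3 mm.

c ≈ 101.3 mm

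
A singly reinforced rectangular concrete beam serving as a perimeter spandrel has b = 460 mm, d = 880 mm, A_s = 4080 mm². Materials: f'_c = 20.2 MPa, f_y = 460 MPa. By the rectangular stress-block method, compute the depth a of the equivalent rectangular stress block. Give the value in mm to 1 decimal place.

T = A_s f_y = 4080 × 460 = 1876800 N = 1876.8 kN.
Setting C = 0.85 f'_c a b equal to T: a = 1876800/(0.85 × 20.2 × 460) = 237.6 mm.

a ≈ 237.6 mm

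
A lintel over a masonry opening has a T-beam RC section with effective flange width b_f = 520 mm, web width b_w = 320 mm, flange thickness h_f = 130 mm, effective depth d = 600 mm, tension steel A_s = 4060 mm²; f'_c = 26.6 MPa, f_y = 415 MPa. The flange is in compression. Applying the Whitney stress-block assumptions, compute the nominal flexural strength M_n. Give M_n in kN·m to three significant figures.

M_n ≈ 890 kN·m

Tension: T = A_s f_y = 4060 × 415 = 1684900 N.
Try a within the flange: a = T/(0.85 f'_c b_f) = 1684900/(0.85 × 26.6 × 520) = 143.31 mm.
a = 143.31 > h_f = 130 mm: the block extends into the web. Split into flange-overhang and web parts.
C_f = 0.85 f'_c (b_f − b_w) h_f = 0.85 × 26.6 × (520 − 320) × 130 = 587860 N.
Remaining web compression depth: a_w = (T − C_f)/(0.85 f'_c b_w) = (1684900 − 587860)/(0.85 × 26.6 × 320) = 151.63 mm.
M_n = C_f(d − h_f/2) + (T − C_f)(d − a_w/2) = 587860 × (600 − 65) + 1097040 × (600 − 75.815) = 314.51 + 575.05 = 889.56 × 10⁶ N·mm.
M_n = 889.56 kN·m.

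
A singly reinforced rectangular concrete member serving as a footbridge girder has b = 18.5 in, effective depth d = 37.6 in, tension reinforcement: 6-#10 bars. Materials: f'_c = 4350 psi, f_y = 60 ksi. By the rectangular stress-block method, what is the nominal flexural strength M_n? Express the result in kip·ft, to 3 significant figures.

M_n ≈ 1310 kip·ft

A_s = 6 × 1.27 = 7.62 in².
T = A_s f_y = 7.62 × 60 = 457.2 kips.
a = T/(0.85 f'_c b) = 457.2/(0.85 × 4.35 × 18.5) = 6.684 in.
M_n = T(d − a/2) = 457.2 × (37.6 − 3.342) = 15662.8 kip·in = 15662.8/12 = 1305.23 kip·ft.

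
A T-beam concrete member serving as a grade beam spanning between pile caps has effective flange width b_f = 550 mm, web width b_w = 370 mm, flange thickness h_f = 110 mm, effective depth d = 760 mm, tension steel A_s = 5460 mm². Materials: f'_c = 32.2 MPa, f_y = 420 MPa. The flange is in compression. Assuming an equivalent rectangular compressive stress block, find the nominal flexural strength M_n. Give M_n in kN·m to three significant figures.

M_n ≈ 1560 kN·m

Tension: T = A_s f_y = 5460 × 420 = 2293200 N.
Try a within the flange: a = T/(0.85 f'_c b_f) = 2293200/(0.85 × 32.2 × 550) = 152.34 mm.
a = 152.34 > h_f = 110 mm: the block extends into the web. Split into flange-overhang and web parts.
C_f = 0.85 f'_c (b_f − b_w) h_f = 0.85 × 32.2 × (550 − 370) × 110 = 541926 N.
Remaining web compression depth: a_w = (T − C_f)/(0.85 f'_c b_w) = (2293200 − 541926)/(0.85 × 32.2 × 370) = 172.93 mm.
M_n = C_f(d − h_f/2) + (T − C_f)(d − a_w/2) = 541926 × (760 − 55) + 1751274 × (760 − 86.465) = 382.06 + 1179.54 = 1561.60 × 10⁶ N·mm.
M_n = 1561.60 kN·m.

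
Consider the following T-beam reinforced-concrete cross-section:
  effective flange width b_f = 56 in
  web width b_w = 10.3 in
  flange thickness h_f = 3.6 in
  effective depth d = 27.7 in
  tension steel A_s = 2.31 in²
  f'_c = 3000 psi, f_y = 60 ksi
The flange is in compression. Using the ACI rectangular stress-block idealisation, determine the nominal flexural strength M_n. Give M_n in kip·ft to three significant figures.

M_n ≈ 314 kip·ft

Tension: T = A_s f_y = 2.31 × 60 = 138.6 kips.
Try a within the flange: a = T/(0.85 f'_c b_f) = 138.6/(0.85 × 3 × 56) = 0.971 in.
Since a = 0.971 ≤ h_f = 3.6 in, the stress block lies entirely in the flange; analyse as a rectangular beam of width b_f.
M_n = T(d − a/2) = 138.6 × (27.7 − 0.4855) = 3771.9 kip·in.
M_n = 3771.9/12 = 314.33 kip·ft.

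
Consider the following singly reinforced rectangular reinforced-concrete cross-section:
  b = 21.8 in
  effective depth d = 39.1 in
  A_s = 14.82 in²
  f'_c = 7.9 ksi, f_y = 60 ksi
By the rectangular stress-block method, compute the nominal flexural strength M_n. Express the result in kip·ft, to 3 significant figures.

T = A_s f_y = 14.82 × 60 = 889.2 kips.
a = T/(0.85 f'_c b) = 889.2/(0.85 × 7.9 × 21.8) = 6.074 in.
M_n = T(d − a/2) = 889.2 × (39.1 − 3.037) = 32067.2 kip·in = 32067.2/12 = 2672.27 kip·ft.

M_n ≈ 2670 kip·ft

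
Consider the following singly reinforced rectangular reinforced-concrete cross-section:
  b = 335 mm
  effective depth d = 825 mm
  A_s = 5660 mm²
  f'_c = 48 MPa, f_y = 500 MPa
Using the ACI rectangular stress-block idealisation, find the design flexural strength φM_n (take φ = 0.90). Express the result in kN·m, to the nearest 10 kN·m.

T = A_s f_y = 5660 × 500 = 2830000 N = 2830 kN.
From C = T: a = T/(0.85 f'_c b) = 2830000/(0.85 × 48 × 335) = 207.05 mm.
M_n = T(d − a/2) = 2830 kN × (825 − 103.525) mm = 2041.77 kN·m.
φM_n = 0.90 × 2041.77 = 1837.59 kN·m.

φM_n ≈ 1840 kN·m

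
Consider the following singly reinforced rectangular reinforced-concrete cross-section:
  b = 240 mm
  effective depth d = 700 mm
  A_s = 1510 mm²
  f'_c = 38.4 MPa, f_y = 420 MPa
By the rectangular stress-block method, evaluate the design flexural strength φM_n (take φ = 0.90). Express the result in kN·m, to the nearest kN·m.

T = A_s f_y = 1510 × 420 = 634200 N = 634.2 kN.
From C = T: a = T/(0.85 f'_c b) = 634200/(0.85 × 38.4 × 240) = 80.96 mm.
M_n = T(d − a/2) = 634.2 kN × (700 − 40.48) mm = 418.27 kN·m.
φM_n = 0.90 × 418.27 = 376.44 kN·m.

φM_n ≈ 376 kN·m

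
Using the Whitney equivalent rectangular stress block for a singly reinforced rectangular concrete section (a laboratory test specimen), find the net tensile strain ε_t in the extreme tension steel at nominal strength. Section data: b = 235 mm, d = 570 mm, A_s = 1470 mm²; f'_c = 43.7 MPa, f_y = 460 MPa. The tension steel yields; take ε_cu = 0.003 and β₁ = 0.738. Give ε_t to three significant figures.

a = A_s f_y/(0.85 f'_c b) = 77.47 mm.
β₁ = 0.738, so c = a/β₁ = 77.47/0.738 = 104.97 mm.
From the linear strain diagram with ε_cu = 0.003: ε_t = 0.003 (d − c)/c = 0.003 × (570 − 104.97)/104.97 = 0.0133.
Since ε_t ≥ 0.005, the section is tension-controlled.

ε_t ≈ 0.0133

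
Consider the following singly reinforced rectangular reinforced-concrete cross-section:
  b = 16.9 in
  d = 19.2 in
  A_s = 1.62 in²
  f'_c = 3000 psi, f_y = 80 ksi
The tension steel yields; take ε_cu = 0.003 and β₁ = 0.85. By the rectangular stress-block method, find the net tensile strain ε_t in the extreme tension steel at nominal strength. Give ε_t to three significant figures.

a = A_s f_y/(0.85 f'_c b) = 3.007 in.
β₁ = 0.85, so c = a/β₁ = 3.007/0.85 = 3.538 in.
From the linear strain diagram with ε_cu = 0.003: ε_t = 0.003 (d − c)/c = 0.003 × (19.2 − 3.538)/3.538 = 0.0133.
Since ε_t ≥ 0.005, the section is tension-controlled.

ε_t ≈ 0.0133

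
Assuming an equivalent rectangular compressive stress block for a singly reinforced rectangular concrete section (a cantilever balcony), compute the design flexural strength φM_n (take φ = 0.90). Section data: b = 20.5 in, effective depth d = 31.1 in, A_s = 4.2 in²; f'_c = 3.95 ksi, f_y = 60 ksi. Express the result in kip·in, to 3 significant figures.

T = A_s f_y = 4.2 × 60 = 252 kips.
a = T/(0.85 f'_c b) = 252/(0.85 × 3.95 × 20.5) = 3.661 in.
M_n = T(d − a/2) = 252 × (31.1 − 1.8305) = 7375.9 kip·in.
φM_n = 0.90 × 7375.9 = 6638.3 kip·in.

φM_n ≈ 6640 kip·in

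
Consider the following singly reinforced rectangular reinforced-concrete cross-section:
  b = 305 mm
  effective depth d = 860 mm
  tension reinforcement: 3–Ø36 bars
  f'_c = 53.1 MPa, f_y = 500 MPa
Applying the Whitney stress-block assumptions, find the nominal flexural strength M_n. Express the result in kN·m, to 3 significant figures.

A_s = 3 × 1018 = 3054 mm².
T = A_s f_y = 3054 × 500 = 1527000 N = 1527 kN.
From C = T: a = T/(0.85 f'_c b) = 1527000/(0.85 × 53.1 × 305) = 110.92 mm.
M_n = T(d − a/2) = 1527 kN × (860 − 55.46) mm = 1228.53 kN·m.

M_n ≈ 1230 kN·m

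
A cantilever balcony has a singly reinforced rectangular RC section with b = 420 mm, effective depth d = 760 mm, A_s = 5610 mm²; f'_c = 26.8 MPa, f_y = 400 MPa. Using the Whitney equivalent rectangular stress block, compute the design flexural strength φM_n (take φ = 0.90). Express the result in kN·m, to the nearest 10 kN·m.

T = A_s f_y = 5610 × 400 = 2244000 N = 2244 kN.
From C = T: a = T/(0.85 f'_c b) = 2244000/(0.85 × 26.8 × 420) = 234.54 mm.
M_n = T(d − a/2) = 2244 kN × (760 − 117.27) mm = 1442.29 kN·m.
φM_n = 0.90 × 1442.29 = 1298.06 kN·m.

φM_n ≈ 1300 kN·m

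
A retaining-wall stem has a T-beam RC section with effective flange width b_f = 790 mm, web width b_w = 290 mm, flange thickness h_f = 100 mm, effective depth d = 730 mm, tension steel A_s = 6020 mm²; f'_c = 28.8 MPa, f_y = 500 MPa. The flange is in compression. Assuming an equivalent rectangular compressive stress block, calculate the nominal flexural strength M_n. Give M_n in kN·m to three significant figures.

Tension: T = A_s f_y = 6020 × 500 = 3010000 N.
Try a within the flange: a = T/(0.85 f'_c b_f) = 3010000/(0.85 × 28.8 × 790) = 155.64 mm.
a = 155.64 > h_f = 100 mm: the block extends into the web. Split into flange-overhang and web parts.
C_f = 0.85 f'_c (b_f − b_w) h_f = 0.85 × 28.8 × (790 − 290) × 100 = 1224000 N.
Remaining web compression depth: a_w = (T − C_f)/(0.85 f'_c b_w) = (3010000 − 1224000)/(0.85 × 28.8 × 290) = 251.58 mm.
M_n = C_f(d − h_f/2) + (T − C_f)(d − a_w/2) = 1224000 × (730 − 50) + 1786000 × (730 − 125.79) = 832.32 + 1079.12 = 1911.44 × 10⁶ N·mm.
M_n = 1911.44 kN·m.

M_n ≈ 1910 kN·m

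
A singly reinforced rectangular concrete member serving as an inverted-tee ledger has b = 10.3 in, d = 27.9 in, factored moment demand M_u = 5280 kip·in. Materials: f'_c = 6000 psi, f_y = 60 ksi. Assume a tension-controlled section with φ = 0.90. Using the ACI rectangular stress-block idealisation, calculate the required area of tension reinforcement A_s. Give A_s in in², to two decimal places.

M_n = M_u/φ = 5280/0.90 = 5866.67 kip·in.
From M_n = 0.85 f'_c a b (d − a/2):
a = d − √(d² − 2M_n/(0.85 f'_c b)) = 27.9 − √(27.9² − 2 × 5866.67/(0.85 × 6 × 10.3)) = 4.341 in.
A_s = 0.85 f'_c a b / f_y = 0.85 × 6 × 4.341 × 10.3 / 60 = 3.801 in².

A_s ≈ 3.80 in²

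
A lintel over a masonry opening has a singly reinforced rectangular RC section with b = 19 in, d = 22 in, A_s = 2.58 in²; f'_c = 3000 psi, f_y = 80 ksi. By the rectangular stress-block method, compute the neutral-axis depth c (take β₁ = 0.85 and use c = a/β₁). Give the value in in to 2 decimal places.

c ≈ 5.01 in

T = A_s f_y = 2.58 × 80 = 206.4 kips.
a = T/(0.85 f'_c b) = 206.4/(0.85 × 3 × 19) = 4.2601 in.
With β₁ = 0.85, c = a/β₁ = 4.2601/0.85 = 5.01 in.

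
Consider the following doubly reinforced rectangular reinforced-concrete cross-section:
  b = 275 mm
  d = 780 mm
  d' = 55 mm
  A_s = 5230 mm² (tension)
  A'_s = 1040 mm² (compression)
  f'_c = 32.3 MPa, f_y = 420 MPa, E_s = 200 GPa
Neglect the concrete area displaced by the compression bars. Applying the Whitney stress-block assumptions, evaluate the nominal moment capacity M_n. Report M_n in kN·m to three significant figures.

Assume both tension and compression steel yield.
Net tension couple steel: A_s − A'_s = 4190 mm².
a = (A_s − A'_s) f_y / (0.85 f'_c b) = 1759800/(0.85 × 32.3 × 275) = 233.08 mm.
c = a/β₁ = 233.08/0.819 = 284.59 mm; ε'_s = 0.003(c − d')/c = 0.0024 ≥ f_y/E_s = 0.0021, so compression steel does yield.
M_n = (A_s − A'_s) f_y (d − a/2) + A'_s f_y (d − d') = [1759800 × (780 − 116.54) + 436800 × (780 − 55)] × 10⁻⁶ = 1167.56 + 316.68 = 1484.24 kN·m.

M_n ≈ 1480 kN·m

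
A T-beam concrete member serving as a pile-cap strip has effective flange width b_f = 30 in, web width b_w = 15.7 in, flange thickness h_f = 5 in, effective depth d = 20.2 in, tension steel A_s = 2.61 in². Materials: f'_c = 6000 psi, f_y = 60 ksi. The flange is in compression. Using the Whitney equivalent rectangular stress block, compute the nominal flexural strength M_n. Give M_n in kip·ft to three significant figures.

M_n ≈ 257 kip·ft

Tension: T = A_s f_y = 2.61 × 60 = 156.6 kips.
Try a within the flange: a = T/(0.85 f'_c b_f) = 156.6/(0.85 × 6 × 30) = 1.024 in.
Since a = 1.024 ≤ h_f = 5 in, the stress block lies entirely in the flange; analyse as a rectangular beam of width b_f.
M_n = T(d − a/2) = 156.6 × (20.2 − 0.512) = 3083.1 kip·in.
M_n = 3083.1/12 = 256.93 kip·ft.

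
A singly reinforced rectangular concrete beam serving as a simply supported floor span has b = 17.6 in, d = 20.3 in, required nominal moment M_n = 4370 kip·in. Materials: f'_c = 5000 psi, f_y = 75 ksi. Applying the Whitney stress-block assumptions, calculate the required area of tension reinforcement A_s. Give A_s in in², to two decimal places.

From M_n = 0.85 f'_c a b (d − a/2):
a = d − √(d² − 2M_n/(0.85 f'_c b)) = 20.3 − √(20.3² − 2 × 4370/(0.85 × 5 × 17.6)) = 3.117 in.
A_s = 0.85 f'_c a b / f_y = 0.85 × 5 × 3.117 × 17.6 / 75 = 3.109 in².

A_s ≈ 3.11 in²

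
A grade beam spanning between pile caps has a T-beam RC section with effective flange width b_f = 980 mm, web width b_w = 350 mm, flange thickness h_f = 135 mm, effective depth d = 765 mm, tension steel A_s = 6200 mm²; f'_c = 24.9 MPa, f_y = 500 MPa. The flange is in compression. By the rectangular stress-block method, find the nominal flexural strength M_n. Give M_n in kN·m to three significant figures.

Tension: T = A_s f_y = 6200 × 500 = 3100000 N.
Try a within the flange: a = T/(0.85 f'_c b_f) = 3100000/(0.85 × 24.9 × 980) = 149.46 mm.
a = 149.46 > h_f = 135 mm: the block extends into the web. Split into flange-overhang and web parts.
C_f = 0.85 f'_c (b_f − b_w) h_f = 0.85 × 24.9 × (980 − 350) × 135 = 1800083 N.
Remaining web compression depth: a_w = (T − C_f)/(0.85 f'_c b_w) = (3100000 − 1800083)/(0.85 × 24.9 × 350) = 175.48 mm.
M_n = C_f(d − h_f/2) + (T − C_f)(d − a_w/2) = 1800083 × (765 − 67.5) + 1299917 × (765 − 87.74) = 1255.56 + 880.38 = 2135.94 × 10⁶ N·mm.
M_n = 2135.94 kN·m.

M_n ≈ 2140 kN·m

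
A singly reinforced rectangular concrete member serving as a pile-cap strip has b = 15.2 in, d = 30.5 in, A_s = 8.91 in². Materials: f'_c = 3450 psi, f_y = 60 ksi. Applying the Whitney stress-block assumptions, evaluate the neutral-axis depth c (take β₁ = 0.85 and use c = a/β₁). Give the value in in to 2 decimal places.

c ≈ 14.11 in

T = A_s f_y = 8.91 × 60 = 534.6 kips.
a = T/(0.85 f'_c b) = 534.6/(0.85 × 3.45 × 15.2) = 11.9935 in.
With β₁ = 0.85, c = a/β₁ = 11.9935/0.85 = 14.11 in.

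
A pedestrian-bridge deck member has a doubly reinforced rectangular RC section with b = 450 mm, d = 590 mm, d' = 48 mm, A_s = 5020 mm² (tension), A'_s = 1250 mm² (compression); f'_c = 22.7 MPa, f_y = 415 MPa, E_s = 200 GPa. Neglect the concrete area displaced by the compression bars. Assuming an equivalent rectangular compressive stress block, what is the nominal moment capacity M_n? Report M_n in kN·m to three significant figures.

M_n ≈ 1060 kN·m

Assume both tension and compression steel yield.
Net tension couple steel: A_s − A'_s = 3770 mm².
a = (A_s − A'_s) f_y / (0.85 f'_c b) = 1564550/(0.85 × 22.7 × 450) = 180.19 mm.
c = a/β₁ = 180.19/0.85 = 211.99 mm; ε'_s = 0.003(c − d')/c = 0.0023 ≥ f_y/E_s = 0.0021, so compression steel does yield.
M_n = (A_s − A'_s) f_y (d − a/2) + A'_s f_y (d − d') = [1564550 × (590 − 90.095) + 518750 × (590 − 48)] × 10⁻⁶ = 782.13 + 281.16 = 1063.29 kN·m.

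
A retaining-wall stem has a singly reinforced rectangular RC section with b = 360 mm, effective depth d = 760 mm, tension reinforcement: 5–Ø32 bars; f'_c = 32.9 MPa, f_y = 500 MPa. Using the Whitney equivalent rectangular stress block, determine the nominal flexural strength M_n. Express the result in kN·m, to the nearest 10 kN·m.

M_n ≈ 1330 kN·m

A_s = 5 × 804 = 4020 mm².
T = A_s f_y = 4020 × 500 = 2010000 N = 2010 kN.
From C = T: a = T/(0.85 f'_c b) = 2010000/(0.85 × 32.9 × 360) = 199.65 mm.
M_n = T(d − a/2) = 2010 kN × (760 − 99.825) mm = 1326.95 kN·m.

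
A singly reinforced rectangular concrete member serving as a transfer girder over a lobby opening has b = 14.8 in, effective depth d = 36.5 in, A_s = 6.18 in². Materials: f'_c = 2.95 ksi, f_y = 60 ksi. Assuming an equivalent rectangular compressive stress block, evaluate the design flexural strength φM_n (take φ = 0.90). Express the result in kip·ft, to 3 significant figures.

φM_n ≈ 876 kip·ft

T = A_s f_y = 6.18 × 60 = 370.8 kips.
a = T/(0.85 f'_c b) = 370.8/(0.85 × 2.95 × 14.8) = 9.992 in.
M_n = T(d − a/2) = 370.8 × (36.5 − 4.996) = 11681.7 kip·in = 11681.7/12 = 973.48 kip·ft.
φM_n = 0.90 × 973.48 = 876.13 kip·ft.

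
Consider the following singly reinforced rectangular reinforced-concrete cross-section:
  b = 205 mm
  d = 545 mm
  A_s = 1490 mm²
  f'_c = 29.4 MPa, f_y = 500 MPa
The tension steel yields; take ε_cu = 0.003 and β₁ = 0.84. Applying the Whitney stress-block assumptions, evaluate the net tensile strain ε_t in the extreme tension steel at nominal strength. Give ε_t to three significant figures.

ε_t ≈ 0.00644

a = A_s f_y/(0.85 f'_c b) = 145.42 mm.
β₁ = 0.84, so c = a/β₁ = 145.42/0.84 = 173.12 mm.
From the linear strain diagram with ε_cu = 0.003: ε_t = 0.003 (d − c)/c = 0.003 × (545 − 173.12)/173.12 = 0.00644.
Since ε_t ≥ 0.005, the section is tension-controlled.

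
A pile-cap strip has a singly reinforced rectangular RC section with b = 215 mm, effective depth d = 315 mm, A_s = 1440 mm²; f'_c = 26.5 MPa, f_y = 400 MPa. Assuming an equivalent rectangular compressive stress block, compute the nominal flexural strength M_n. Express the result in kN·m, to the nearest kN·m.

M_n ≈ 147 kN·m

T = A_s f_y = 1440 × 400 = 576000 N = 576 kN.
From C = T: a = T/(0.85 f'_c b) = 576000/(0.85 × 26.5 × 215) = 118.94 mm.
M_n = T(d − a/2) = 576 kN × (315 − 59.47) mm = 147.19 kN·m.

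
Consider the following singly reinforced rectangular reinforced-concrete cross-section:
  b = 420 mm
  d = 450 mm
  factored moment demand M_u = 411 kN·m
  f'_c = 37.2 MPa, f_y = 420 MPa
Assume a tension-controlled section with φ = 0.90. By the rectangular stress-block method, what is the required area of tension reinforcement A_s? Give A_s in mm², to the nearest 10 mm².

M_n = M_u/φ = 411/0.90 = 456.667 kN·m.
With M_n = 0.85 f'_c a b (d − a/2), solve the quadratic for a:
a = d − √(d² − 2M_n/(0.85 f'_c b)) = 450 − √(450² − 2 × 456.667×10⁶/(0.85 × 37.2 × 420)) = 84.31 mm.
A_s = 0.85 f'_c a b / f_y = 0.85 × 37.2 × 84.31 × 420 / 420 = 2665.9 mm².

A_s ≈ 2670 mm²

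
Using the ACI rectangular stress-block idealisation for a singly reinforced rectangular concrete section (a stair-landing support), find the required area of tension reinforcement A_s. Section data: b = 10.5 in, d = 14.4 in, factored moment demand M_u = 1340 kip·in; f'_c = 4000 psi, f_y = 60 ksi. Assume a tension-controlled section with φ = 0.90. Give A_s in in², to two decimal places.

A_s ≈ 1.94 in²

M_n = M_u/φ = 1340/0.90 = 1488.89 kip·in.
From M_n = 0.85 f'_c a b (d − a/2):
a = d − √(d² − 2M_n/(0.85 f'_c b)) = 14.4 − √(14.4² − 2 × 1488.89/(0.85 × 4 × 10.5)) = 3.267 in.
A_s = 0.85 f'_c a b / f_y = 0.85 × 4 × 3.267 × 10.5 / 60 = 1.944 in².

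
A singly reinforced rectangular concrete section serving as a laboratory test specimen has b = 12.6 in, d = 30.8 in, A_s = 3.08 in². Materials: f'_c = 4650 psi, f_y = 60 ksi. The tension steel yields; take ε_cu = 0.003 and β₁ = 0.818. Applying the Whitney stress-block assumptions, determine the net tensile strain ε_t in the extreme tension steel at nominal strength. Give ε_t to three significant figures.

a = A_s f_y/(0.85 f'_c b) = 3.711 in.
β₁ = 0.818, so c = a/β₁ = 3.711/0.818 = 4.537 in.
From the linear strain diagram with ε_cu = 0.003: ε_t = 0.003 (d − c)/c = 0.003 × (30.8 − 4.537)/4.537 = 0.0174.
Since ε_t ≥ 0.005, the section is tension-controlled.

ε_t ≈ 0.0174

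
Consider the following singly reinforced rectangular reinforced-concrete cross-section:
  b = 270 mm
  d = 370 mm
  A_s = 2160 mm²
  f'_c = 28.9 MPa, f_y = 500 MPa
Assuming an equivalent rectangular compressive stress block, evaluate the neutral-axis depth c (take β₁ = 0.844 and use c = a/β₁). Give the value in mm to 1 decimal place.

T = A_s f_y = 2160 × 500 = 1080000 N = 1080 kN.
Setting C = 0.85 f'_c a b equal to T: a = 1080000/(0.85 × 28.9 × 270) = 162.833 mm.
With β₁ = 0.844, c = a/β₁ = 162.833/0.844 = 192.9 mm.

c ≈ 192.9 mm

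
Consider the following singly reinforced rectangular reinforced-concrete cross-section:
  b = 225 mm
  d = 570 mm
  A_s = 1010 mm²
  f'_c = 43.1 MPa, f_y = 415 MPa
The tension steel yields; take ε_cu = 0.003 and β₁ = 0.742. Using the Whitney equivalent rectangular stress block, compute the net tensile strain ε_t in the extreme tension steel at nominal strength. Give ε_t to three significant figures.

ε_t ≈ 0.0220

a = A_s f_y/(0.85 f'_c b) = 50.85 mm.
β₁ = 0.742, so c = a/β₁ = 50.85/0.742 = 68.53 mm.
From the linear strain diagram with ε_cu = 0.003: ε_t = 0.003 (d − c)/c = 0.003 × (570 − 68.53)/68.53 = 0.0220.
Since ε_t ≥ 0.005, the section is tension-controlled.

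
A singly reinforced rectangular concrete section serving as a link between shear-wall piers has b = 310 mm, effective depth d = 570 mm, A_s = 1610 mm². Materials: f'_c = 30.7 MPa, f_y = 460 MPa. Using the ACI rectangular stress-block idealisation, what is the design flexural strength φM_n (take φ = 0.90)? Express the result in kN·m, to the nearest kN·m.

φM_n ≈ 349 kN·m

T = A_s f_y = 1610 × 460 = 740600 N = 740.6 kN.
From C = T: a = T/(0.85 f'_c b) = 740600/(0.85 × 30.7 × 310) = 91.55 mm.
M_n = T(d − a/2) = 740.6 kN × (570 − 45.775) mm = 388.24 kN·m.
φM_n = 0.90 × 388.24 = 349.42 kN·m.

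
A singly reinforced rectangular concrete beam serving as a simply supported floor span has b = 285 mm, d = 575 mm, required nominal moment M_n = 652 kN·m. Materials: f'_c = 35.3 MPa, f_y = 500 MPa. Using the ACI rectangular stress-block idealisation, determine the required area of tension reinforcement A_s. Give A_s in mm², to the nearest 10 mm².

With M_n = 0.85 f'_c a b (d − a/2), solve the quadratic for a:
a = d − √(d² − 2M_n/(0.85 f'_c b)) = 575 − √(575² − 2 × 652×10⁶/(0.85 × 35.3 × 285)) = 152.94 mm.
A_s = 0.85 f'_c a b / f_y = 0.85 × 35.3 × 152.94 × 285 / 500 = 2615.7 mm².

A_s ≈ 2620 mm²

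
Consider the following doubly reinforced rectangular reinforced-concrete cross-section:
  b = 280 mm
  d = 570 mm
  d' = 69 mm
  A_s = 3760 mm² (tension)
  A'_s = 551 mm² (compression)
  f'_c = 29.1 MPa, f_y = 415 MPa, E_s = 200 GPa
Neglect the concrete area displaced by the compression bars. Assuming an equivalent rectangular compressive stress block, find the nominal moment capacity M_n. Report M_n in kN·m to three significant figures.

Assume both tension and compression steel yield.
Net tension couple steel: A_s − A'_s = 3209 mm².
a = (A_s − A'_s) f_y / (0.85 f'_c b) = 1331735/(0.85 × 29.1 × 280) = 192.29 mm.
c = a/β₁ = 192.29/0.842 = 228.37 mm; ε'_s = 0.003(c − d')/c = 0.0021 ≥ f_y/E_s = 0.0021, so compression steel does yield.
M_n = (A_s − A'_s) f_y (d − a/2) + A'_s f_y (d − d') = [1331735 × (570 − 96.145) + 228665 × (570 − 69)] × 10⁻⁶ = 631.05 + 114.56 = 745.61 kN·m.

M_n ≈ 746 kN·m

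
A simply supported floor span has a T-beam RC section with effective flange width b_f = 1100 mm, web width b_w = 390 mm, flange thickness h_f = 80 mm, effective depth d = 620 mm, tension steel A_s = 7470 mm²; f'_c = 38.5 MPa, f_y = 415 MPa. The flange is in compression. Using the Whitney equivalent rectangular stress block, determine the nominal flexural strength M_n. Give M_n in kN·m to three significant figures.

M_n ≈ 1790 kN·m

Tension: T = A_s f_y = 7470 × 415 = 3100050 N.
Try a within the flange: a = T/(0.85 f'_c b_f) = 3100050/(0.85 × 38.5 × 1100) = 86.12 mm.
a = 86.12 > h_f = 80 mm: the block extends into the web. Split into flange-overhang and web parts.
C_f = 0.85 f'_c (b_f − b_w) h_f = 0.85 × 38.5 × (1100 − 390) × 80 = 1858780 N.
Remaining web compression depth: a_w = (T − C_f)/(0.85 f'_c b_w) = (3100050 − 1858780)/(0.85 × 38.5 × 390) = 97.26 mm.
M_n = C_f(d − h_f/2) + (T − C_f)(d − a_w/2) = 1858780 × (620 − 40) + 1241270 × (620 − 48.63) = 1078.09 + 709.22 = 1787.31 × 10⁶ N·mm.
M_n = 1787.31 kN·m.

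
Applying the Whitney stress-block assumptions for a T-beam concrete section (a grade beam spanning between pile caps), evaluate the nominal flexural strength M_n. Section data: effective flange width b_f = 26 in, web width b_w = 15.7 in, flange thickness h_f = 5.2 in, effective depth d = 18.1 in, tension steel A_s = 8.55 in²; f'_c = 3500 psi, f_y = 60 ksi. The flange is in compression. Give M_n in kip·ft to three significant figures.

Tension: T = A_s f_y = 8.55 × 60 = 513 kips.
Try a within the flange: a = T/(0.85 f'_c b_f) = 513/(0.85 × 3.5 × 26) = 6.632 in.
a = 6.632 > h_f = 5.2 in: the block extends into the web. Split into flange-overhang and web parts.
C_f = 0.85 f'_c (b_f − b_w) h_f = 0.85 × 3.5 × (26 − 15.7) × 5.2 = 159.3 kips.
Remaining web compression depth: a_w = (T − C_f)/(0.85 f'_c b_w) = (513 − 159.3)/(0.85 × 3.5 × 15.7) = 7.573 in.
M_n = C_f(d − h_f/2) + (T − C_f)(d − a_w/2) = 159.3 × (18.1 − 2.6) + 353.7 × (18.1 − 3.7865) = 2469.2 + 5062.7 = 7531.9 kip·in.
M_n = 7531.9/12 = 627.66 kip·ft.

M_n ≈ 628 kip·ft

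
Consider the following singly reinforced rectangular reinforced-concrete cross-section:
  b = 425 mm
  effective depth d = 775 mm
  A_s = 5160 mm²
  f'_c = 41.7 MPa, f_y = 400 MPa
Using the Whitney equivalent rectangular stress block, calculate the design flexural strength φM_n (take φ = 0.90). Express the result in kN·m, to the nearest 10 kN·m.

φM_n ≈ 1310 kN·m

T = A_s f_y = 5160 × 400 = 2064000 N = 2064 kN.
From C = T: a = T/(0.85 f'_c b) = 2064000/(0.85 × 41.7 × 425) = 137.01 mm.
M_n = T(d − a/2) = 2064 kN × (775 − 68.505) mm = 1458.21 kN·m.
φM_n = 0.90 × 1458.21 = 1312.39 kN·m.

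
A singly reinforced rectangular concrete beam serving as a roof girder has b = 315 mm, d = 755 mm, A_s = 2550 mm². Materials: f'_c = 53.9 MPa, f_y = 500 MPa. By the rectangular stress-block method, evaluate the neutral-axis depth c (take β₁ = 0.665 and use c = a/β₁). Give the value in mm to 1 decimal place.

T = A_s f_y = 2550 × 500 = 1275000 N = 1275 kN.
Setting C = 0.85 f'_c a b equal to T: a = 1275000/(0.85 × 53.9 × 315) = 88.347 mm.
With β₁ = 0.665, c = a/β₁ = 88.347/0.665 = 132.9 mm.

c ≈ 132.9 mm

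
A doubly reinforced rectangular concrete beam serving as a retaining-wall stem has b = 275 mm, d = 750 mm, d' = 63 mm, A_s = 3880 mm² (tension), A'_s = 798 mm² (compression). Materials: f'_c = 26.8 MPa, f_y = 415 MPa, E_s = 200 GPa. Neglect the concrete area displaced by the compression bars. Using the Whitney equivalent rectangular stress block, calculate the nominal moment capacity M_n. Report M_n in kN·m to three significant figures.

M_n ≈ 1060 kN·m

Assume both tension and compression steel yield.
Net tension couple steel: A_s − A'_s = 3082 mm².
a = (A_s − A'_s) f_y / (0.85 f'_c b) = 1279030/(0.85 × 26.8 × 275) = 204.17 mm.
c = a/β₁ = 204.17/0.85 = 240.20 mm; ε'_s = 0.003(c − d')/c = 0.0022 ≥ f_y/E_s = 0.0021, so compression steel does yield.
M_n = (A_s − A'_s) f_y (d − a/2) + A'_s f_y (d − d') = [1279030 × (750 − 102.085) + 331170 × (750 − 63)] × 10⁻⁶ = 828.70 + 227.51 = 1056.21 kN·m.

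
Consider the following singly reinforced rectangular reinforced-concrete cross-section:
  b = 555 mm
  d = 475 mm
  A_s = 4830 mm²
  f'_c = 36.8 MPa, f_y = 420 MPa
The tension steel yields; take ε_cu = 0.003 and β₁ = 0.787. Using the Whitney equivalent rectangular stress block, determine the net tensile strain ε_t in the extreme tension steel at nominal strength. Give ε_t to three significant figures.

a = A_s f_y/(0.85 f'_c b) = 116.85 mm.
β₁ = 0.787, so c = a/β₁ = 116.85/0.787 = 148.48 mm.
From the linear strain diagram with ε_cu = 0.003: ε_t = 0.003 (d − c)/c = 0.003 × (475 − 148.48)/148.48 = 0.00660.
Since ε_t ≥ 0.005, the section is tension-controlled.

ε_t ≈ 0.00660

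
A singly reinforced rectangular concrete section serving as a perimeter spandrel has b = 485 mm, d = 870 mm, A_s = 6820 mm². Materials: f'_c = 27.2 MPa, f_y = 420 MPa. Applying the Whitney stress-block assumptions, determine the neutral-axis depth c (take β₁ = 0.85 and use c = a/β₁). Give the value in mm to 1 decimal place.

T = A_s f_y = 6820 × 420 = 2864400 N = 2864.4 kN.
Setting C = 0.85 f'_c a b equal to T: a = 2864400/(0.85 × 27.2 × 485) = 255.449 mm.
With β₁ = 0.85, c = a/β₁ = 255.449/0.85 = 300.5 mm.

c ≈ 300.5 mm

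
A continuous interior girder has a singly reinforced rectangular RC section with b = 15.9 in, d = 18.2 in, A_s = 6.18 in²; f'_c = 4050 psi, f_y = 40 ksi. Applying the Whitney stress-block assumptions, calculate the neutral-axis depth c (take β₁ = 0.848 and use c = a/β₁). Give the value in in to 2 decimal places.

T = A_s f_y = 6.18 × 40 = 247.2 kips.
a = T/(0.85 f'_c b) = 247.2/(0.85 × 4.05 × 15.9) = 4.5162 in.
With β₁ = 0.848, c = a/β₁ = 4.5162/0.848 = 5.33 in.

c ≈ 5.33 in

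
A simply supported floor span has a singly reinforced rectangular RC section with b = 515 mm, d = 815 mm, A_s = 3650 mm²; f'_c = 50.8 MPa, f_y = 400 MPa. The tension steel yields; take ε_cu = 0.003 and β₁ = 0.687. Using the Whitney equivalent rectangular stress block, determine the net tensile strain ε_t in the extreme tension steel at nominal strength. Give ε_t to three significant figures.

a = A_s f_y/(0.85 f'_c b) = 65.65 mm.
β₁ = 0.687, so c = a/β₁ = 65.65/0.687 = 95.56 mm.
From the linear strain diagram with ε_cu = 0.003: ε_t = 0.003 (d − c)/c = 0.003 × (815 − 95.56)/95.56 = 0.0226.
Since ε_t ≥ 0.005, the section is tension-controlled.

ε_t ≈ 0.0226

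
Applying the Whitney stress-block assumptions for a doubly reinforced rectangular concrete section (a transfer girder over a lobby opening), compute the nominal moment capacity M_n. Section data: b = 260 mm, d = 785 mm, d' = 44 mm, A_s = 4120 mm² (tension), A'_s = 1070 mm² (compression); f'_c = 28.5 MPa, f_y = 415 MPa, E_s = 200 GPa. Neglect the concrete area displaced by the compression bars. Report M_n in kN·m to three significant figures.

Assume both tension and compression steel yield.
Net tension couple steel: A_s − A'_s = 3050 mm².
a = (A_s − A'_s) f_y / (0.85 f'_c b) = 1265750/(0.85 × 28.5 × 260) = 200.96 mm.
c = a/β₁ = 200.96/0.846 = 237.54 mm; ε'_s = 0.003(c − d')/c = 0.0024 ≥ f_y/E_s = 0.0021, so compression steel does yield.
M_n = (A_s − A'_s) f_y (d − a/2) + A'_s f_y (d − d') = [1265750 × (785 − 100.48) + 444050 × (785 − 44)] × 10⁻⁶ = 866.43 + 329.04 = 1195.47 kN·m.

M_n ≈ 1200 kN·m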